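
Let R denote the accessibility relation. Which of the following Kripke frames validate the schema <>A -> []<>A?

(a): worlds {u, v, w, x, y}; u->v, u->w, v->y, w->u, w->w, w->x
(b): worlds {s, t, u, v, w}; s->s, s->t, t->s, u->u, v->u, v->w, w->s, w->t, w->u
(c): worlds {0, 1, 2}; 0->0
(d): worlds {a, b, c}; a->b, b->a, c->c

This is the axiom for the Euclidean property; its first-order frame correspondent is forall x forall y forall z (Rxy & Rxz -> Ryz).
(a): fails — Ruv and Ruv but not Rvv.
(b): fails — Rst and Rst but not Rtt.
(c): ✓.
(d): fails — Rab and Rab but not Rbb.

(c)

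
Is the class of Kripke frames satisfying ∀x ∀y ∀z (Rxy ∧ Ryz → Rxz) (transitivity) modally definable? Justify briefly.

Yes, by □q → □□q

The condition is transitivity. A defining modal formula is □q → □□q.
Suppose □q→□□q is valid. Take Rxy, Ryz and set V(q)={w : Rxw}. Then □q at x, so □□q at x, so □q at y, so q at z, i.e. Rxz.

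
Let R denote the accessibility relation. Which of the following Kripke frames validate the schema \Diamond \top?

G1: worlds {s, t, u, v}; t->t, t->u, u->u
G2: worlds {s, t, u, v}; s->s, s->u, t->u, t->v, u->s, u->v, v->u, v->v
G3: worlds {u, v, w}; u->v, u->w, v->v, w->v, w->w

Frame correspondent (Sahlqvist): \forall x \exists y Rxy — i.e. seriality.
G1: fails — world s has no successor.
G2: condition met.
G3: condition met.

G2, G3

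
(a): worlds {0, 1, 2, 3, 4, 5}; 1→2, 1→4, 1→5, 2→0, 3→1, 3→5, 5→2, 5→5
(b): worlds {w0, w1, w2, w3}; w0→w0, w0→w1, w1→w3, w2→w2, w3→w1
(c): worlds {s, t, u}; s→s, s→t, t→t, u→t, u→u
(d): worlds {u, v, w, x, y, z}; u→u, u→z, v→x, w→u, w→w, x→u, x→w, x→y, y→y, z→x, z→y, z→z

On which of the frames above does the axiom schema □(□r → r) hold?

(c)

The schema corresponds to shift-reflexivity: ∀x ∀y (Rxy → Ryy).
(a): fails — R31 but not R11.
(b): fails — Rw3w1 but not Rw1w1.
(c): ✓.
(d): fails — Rzx but not Rxx.
Valid on: (c).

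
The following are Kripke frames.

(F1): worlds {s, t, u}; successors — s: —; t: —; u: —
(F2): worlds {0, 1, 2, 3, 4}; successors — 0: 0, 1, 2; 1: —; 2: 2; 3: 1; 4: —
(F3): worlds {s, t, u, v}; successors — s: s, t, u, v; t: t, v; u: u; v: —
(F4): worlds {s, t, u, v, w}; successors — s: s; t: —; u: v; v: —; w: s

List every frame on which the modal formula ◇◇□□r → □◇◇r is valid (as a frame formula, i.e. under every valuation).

This is the axiom for a generalized confluence (Geach) condition; its first-order frame correspondent is ∀x ∀y ∀z ((xR²y ∧ xRz) → ∃w (yR²w ∧ zR²w)).
(F1): ✓.
(F2): fails — 0R²0, 0R1 but no w with 0R²w and 1R²w.
(F3): fails — sR²s, sRv but no w with sR²w and vR²w.
(F4): ✓.
Valid on: (F1), (F4).

(F1), (F4)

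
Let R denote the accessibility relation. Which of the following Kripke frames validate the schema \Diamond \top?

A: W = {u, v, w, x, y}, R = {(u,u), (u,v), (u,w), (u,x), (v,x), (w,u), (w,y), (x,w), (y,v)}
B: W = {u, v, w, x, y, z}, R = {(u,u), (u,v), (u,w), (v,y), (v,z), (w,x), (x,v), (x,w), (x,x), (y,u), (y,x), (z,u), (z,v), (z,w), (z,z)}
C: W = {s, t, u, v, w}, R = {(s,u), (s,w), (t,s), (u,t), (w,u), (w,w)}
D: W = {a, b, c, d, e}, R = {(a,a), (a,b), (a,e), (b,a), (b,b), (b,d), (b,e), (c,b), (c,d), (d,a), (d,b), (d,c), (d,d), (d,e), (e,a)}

The schema corresponds to seriality: \forall x \exists y Rxy.
A: satisfies the condition.
B: satisfies the condition.
C: fails — world v has no successor.
D: satisfies the condition.

A, B, D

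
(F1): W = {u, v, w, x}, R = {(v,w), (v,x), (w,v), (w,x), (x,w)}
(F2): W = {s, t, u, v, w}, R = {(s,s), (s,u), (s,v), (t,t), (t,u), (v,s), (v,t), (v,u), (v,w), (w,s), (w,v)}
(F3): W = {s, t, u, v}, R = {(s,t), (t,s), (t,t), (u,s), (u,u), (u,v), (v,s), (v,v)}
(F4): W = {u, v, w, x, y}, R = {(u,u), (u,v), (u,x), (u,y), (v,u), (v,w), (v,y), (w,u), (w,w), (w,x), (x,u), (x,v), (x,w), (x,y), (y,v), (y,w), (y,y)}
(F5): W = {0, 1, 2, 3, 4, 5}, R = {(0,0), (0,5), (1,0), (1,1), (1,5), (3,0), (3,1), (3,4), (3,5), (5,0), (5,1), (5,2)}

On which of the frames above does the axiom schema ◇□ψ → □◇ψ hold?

Frame correspondent (Sahlqvist): ∀x ∀y ∀z (Rxy ∧ Rxz → ∃w (Ryw ∧ Rzw)) — i.e. convergence.
(F1): fails — Rvw and Rvx but w and x have no common successor.
(F2): fails — Rsv and Rsu but v and u have no common successor.
(F3): fails — Ruv and Rus but v and s have no common successor.
(F4): ✓.
(F5): fails — R34 and R34 but 4 and 4 have no common successor.

(F4)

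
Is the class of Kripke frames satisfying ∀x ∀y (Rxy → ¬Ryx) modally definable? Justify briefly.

Not definable by any modal formula

If a class were modally definable it would be closed under surjective bounded morphisms (Goldblatt–Thomason).
The 4-cycle (worlds a,b,c,d with a→b→c→d→a) is asymmetric. Mapping every world to a single reflexive point • is a surjective bounded morphism, and the reflexive point is not asymmetric (R•• but asymmetry requires ¬R••).
So the class is not modally definable.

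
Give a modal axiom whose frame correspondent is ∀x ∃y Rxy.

The condition is seriality. The D schema □r → ◇r defines it.
Suppose □r→◇r is valid. At any x set V(r)=W. Then □r at x, so ◇r at x, so x has a successor.

□r → ◇r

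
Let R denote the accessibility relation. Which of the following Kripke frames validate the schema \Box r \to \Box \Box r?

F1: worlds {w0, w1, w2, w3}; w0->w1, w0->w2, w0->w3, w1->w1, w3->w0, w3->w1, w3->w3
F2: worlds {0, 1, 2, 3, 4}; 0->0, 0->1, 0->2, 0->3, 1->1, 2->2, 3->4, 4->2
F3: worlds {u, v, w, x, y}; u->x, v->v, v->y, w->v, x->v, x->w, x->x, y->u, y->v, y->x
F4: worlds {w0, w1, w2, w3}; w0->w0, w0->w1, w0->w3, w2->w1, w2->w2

This is the axiom for transitivity; its first-order frame correspondent is \forall x \forall y \forall z (Rxy \wedge Ryz \to Rxz).
F1: fails — Rw3w0 and Rw0w2 but not Rw3w2.
F2: fails — R34 and R42 but not R32.
F3: fails — Ryx and Rxw but not Ryw.
F4: satisfies the condition.
Valid on: F4.

F4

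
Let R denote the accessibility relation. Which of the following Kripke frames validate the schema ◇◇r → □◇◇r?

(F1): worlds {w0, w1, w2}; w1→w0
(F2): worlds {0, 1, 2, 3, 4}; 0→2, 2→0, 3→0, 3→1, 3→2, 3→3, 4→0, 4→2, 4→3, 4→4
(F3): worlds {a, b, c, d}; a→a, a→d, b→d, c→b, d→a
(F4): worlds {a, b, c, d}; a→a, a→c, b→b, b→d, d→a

The schema corresponds to a generalized confluence (Geach) condition: ∀x ∀y ∀z ((xR²y ∧ xRz) → ∃w (y = w ∧ zR²w)).
(F1): satisfies the condition.
(F2): fails — 0R²0, 0R2 but no w with 0=w and 2R²w.
(F3): fails — cR²d, cRb but no w with d=w and bR²w.
(F4): fails — aR²a, aRc but no w with a=w and cR²w.

(F1)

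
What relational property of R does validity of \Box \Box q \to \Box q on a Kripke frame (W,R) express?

Density

Suppose □□q→□q is valid. Take Rxy and set V(q)={w : xR²w}. Then □□q at x, so □q at x, so q at y, i.e. ∃z(Rxz∧Rzy).
Conversely, on a frame with density the schema holds at every world under every valuation.
So the correspondent is density.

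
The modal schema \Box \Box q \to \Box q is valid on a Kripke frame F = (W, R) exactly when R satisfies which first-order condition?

This is the C4 axiom.
Its frame correspondent is density — \forall x \forall y (Rxy \to \exists z (Rxz \wedge Rzy)).

Density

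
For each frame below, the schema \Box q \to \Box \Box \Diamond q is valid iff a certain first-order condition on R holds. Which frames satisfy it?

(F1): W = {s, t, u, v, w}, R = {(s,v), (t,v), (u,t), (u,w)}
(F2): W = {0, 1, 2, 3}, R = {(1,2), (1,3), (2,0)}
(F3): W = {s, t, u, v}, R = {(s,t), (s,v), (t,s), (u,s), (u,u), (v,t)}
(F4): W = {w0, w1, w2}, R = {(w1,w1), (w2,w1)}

Frame correspondent (Sahlqvist): \forall x \forall z (x R^2 z \to \exists w (xRw \wedge zRw)) — i.e. a generalized confluence (Geach) condition.
(F1): fails — uR²v but no w* with uRw* and vRw*.
(F2): fails — 1R²0 but no w with 1Rw and 0Rw.
(F3): fails — sR²t but no w with sRw and tRw.
(F4): ✓.
Valid on: (F4).

(F4)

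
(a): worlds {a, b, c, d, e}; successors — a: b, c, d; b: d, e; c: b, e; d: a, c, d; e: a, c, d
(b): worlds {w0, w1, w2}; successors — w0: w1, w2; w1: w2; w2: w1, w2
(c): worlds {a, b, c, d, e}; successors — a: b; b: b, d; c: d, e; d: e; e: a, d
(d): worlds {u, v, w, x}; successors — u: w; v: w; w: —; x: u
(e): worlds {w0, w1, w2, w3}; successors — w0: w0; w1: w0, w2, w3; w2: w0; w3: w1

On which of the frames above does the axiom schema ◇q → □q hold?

(d)

This is the axiom for partial functionality; its first-order frame correspondent is ∀x ∀y ∀z (Rxy ∧ Rxz → y = z).
(a): fails — a sees both b and c.
(b): fails — w0 sees both w1 and w2.
(c): fails — b sees both b and d.
(d): condition met.
(e): fails — w1 sees both w0 and w2.
Valid on: (d).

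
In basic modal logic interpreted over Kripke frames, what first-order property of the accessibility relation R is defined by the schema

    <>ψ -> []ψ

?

Suppose ◇ψ→□ψ is valid. Take Rxy, Rxz and set V(ψ)={y}. Then ◇ψ at x, so □ψ at x, so ψ at z, i.e. z=y.
Conversely, any frame satisfying forall x forall y forall z (Rxy & Rxz -> y = z) validates the schema.
So the correspondent is partial functionality.

Partial functionality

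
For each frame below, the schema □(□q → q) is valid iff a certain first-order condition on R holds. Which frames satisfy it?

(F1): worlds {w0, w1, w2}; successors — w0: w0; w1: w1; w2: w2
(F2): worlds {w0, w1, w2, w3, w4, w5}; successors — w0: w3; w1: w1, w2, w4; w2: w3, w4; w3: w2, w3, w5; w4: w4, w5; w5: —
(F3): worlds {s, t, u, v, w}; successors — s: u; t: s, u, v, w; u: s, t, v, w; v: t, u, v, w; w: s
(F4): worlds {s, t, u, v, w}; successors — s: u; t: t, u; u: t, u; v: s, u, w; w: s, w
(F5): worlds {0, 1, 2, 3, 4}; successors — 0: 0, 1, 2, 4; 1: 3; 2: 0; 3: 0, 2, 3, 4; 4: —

The schema corresponds to shift-reflexivity: ∀x ∀y (Rxy → Ryy).
(F1): holds.
(F2): fails — Rw1w2 but not Rw2w2.
(F3): fails — Ruw but not Rww.
(F4): fails — Rvs but not Rss.
(F5): fails — R34 but not R44.
Valid on: (F1).

(F1)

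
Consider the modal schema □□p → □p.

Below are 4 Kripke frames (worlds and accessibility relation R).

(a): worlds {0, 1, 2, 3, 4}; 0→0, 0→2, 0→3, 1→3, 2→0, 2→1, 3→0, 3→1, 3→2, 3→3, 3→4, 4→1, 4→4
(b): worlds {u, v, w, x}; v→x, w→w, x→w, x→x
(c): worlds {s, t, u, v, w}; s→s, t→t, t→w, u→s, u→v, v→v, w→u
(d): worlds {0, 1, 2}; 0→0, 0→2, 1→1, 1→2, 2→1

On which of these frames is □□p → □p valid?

The schema corresponds to density: ∀x ∀y (Rxy → ∃z (Rxz ∧ Rzy)).
(a): fails — R21 but no z with R2z and Rz1.
(b): satisfies the condition.
(c): fails — Rwu but no z with Rwz and Rzu.
(d): satisfies the condition.

(b), (d)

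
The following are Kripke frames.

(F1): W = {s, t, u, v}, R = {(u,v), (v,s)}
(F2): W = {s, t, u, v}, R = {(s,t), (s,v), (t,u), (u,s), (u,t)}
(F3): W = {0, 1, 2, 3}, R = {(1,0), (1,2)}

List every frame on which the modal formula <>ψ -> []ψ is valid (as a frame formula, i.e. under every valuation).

(F1)

This is the axiom for partial functionality; its first-order frame correspondent is forall x forall y forall z (Rxy & Rxz -> y = z).
(F1): holds.
(F2): fails — s sees both t and v.
(F3): fails — 1 sees both 0 and 2.
Valid on: (F1).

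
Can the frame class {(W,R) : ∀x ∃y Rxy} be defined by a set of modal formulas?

Definable; □p → ◇p defines it

The condition is seriality. A defining modal formula is □p → ◇p.
Suppose □p→◇p is valid. At any x set V(p)=W. Then □p at x, so ◇p at x, so x has a successor.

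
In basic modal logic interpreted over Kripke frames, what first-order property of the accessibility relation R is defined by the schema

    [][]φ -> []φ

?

Density

Suppose □□φ→□φ is valid. Take Rxy and set V(φ)={w : xR²w}. Then □□φ at x, so □φ at x, so φ at y, i.e. ∃z(Rxz∧Rzy).
Conversely, on a frame with density the schema holds at every world under every valuation.
So the correspondent is density.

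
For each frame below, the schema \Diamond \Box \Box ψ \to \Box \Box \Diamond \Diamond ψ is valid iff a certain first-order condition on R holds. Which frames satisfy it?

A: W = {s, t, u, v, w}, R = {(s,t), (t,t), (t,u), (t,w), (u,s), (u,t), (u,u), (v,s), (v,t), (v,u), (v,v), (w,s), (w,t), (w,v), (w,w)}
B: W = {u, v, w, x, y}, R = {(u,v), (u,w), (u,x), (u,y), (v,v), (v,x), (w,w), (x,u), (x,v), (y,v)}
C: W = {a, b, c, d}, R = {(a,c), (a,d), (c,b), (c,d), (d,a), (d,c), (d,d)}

Frame correspondent (Sahlqvist): \forall x \forall y \forall z ((xRy \wedge x R^2 z) \to \exists w (y R^2 w \wedge z R^2 w)) — i.e. a generalized confluence (Geach) condition.
A: holds.
B: fails — uRv, uR²w but no t with vR²t and wR²t.
C: fails — aRc, aR²b but no w with cR²w and bR²w.
Valid on: A.

A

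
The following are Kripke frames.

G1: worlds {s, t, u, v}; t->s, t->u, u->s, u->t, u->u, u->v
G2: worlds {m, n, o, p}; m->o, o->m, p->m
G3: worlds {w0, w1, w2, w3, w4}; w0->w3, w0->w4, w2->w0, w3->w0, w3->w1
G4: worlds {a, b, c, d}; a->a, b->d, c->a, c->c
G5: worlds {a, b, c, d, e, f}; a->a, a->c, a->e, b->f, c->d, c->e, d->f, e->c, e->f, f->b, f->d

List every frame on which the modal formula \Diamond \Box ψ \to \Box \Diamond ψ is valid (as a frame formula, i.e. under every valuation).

G2

Frame correspondent (Sahlqvist): \forall x \forall y \forall z (Rxy \wedge Rxz \to \exists w (Ryw \wedge Rzw)) — i.e. convergence.
G1: fails — Rts and Rts but s and s have no common successor.
G2: satisfies the condition.
G3: fails — Rw0w4 and Rw0w4 but w4 and w4 have no common successor.
G4: fails — Rbd and Rbd but d and d have no common successor.
G5: fails — Rae and Rac but e and c have no common successor.
Valid on: G2.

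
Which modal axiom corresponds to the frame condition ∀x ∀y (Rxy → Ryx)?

p → □◇p

This is symmetry; the standard corresponding axiom is B: p → □◇p.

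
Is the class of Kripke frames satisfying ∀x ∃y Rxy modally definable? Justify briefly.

This is a Sahlqvist condition; the D axiom □r → ◇r defines it.

Yes — defined by □r → ◇r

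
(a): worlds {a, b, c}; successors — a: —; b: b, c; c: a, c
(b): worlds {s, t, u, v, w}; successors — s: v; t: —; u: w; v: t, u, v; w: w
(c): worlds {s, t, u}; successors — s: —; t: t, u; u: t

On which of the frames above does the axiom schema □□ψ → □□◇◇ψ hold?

(c)

Frame correspondent (Sahlqvist): ∀x ∀z (xR²z → ∃w (xR²w ∧ zR²w)) — i.e. a generalized confluence (Geach) condition.
(a): fails — bR²a but no w with bR²w and aR²w.
(b): fails — sR²t but no w* with sR²w* and tR²w*.
(c): condition met.
Valid on: (c).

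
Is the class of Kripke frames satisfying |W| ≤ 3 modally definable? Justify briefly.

Modal frame validity is preserved under disjoint unions.
Any modal formula valid on each of 4 disjoint one-world frames is valid on their disjoint union (validity is preserved under disjoint unions). Each one-world frame has |W|=1≤3, but the union has |W|=4.
So no modal formula (or set of formulas) defines exactly the |W|≤3 frames.

Not definable by any modal formula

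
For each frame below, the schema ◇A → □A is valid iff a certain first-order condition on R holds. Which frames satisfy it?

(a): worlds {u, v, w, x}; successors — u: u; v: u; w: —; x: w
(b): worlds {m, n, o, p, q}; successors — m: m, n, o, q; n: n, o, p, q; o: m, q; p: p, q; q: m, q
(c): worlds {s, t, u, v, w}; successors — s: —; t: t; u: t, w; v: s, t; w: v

(a)

This is the axiom for partial functionality; its first-order frame correspondent is ∀x ∀y ∀z (Rxy ∧ Rxz → y = z).
(a): ✓.
(b): fails — m sees both m and n.
(c): fails — u sees both t and w.
Valid on: (a).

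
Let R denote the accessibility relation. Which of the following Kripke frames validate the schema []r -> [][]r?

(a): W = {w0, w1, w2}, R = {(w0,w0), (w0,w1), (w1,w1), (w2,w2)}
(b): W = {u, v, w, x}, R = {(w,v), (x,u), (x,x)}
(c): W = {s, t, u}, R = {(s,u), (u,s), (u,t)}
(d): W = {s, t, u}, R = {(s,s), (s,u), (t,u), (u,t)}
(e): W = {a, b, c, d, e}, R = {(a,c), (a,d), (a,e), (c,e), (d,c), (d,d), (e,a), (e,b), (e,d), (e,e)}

This is the axiom for transitivity; its first-order frame correspondent is forall x forall y forall z (Rxy & Ryz -> Rxz).
(a): satisfies the condition.
(b): satisfies the condition.
(c): fails — Rsu and Rus but not Rss.
(d): fails — Rsu and Rut but not Rst.
(e): fails — Rdc and Rce but not Rde.
Valid on: (a), (b).

(a), (b)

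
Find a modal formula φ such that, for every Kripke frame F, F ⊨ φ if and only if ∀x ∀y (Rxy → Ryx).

r → □◇r

A defining formula is r → □◇r (the B axiom).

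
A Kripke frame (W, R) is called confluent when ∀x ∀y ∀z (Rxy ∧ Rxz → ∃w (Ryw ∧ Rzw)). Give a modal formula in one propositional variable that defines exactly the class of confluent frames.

This is convergence; the standard corresponding axiom is .2: ◇□q → □◇q.

◇□q → □◇q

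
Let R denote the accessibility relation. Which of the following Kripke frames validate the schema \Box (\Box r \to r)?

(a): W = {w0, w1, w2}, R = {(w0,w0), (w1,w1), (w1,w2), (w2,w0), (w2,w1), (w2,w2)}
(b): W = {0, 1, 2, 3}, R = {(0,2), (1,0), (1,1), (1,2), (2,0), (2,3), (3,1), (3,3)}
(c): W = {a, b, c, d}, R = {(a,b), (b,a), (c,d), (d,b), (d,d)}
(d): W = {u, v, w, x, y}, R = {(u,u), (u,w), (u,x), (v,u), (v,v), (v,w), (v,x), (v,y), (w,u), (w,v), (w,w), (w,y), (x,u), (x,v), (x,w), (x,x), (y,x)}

(a)

This is the axiom for shift-reflexivity; its first-order frame correspondent is \forall x \forall y (Rxy \to Ryy).
(a): condition met.
(b): fails — R10 but not R00.
(c): fails — Rab but not Rbb.
(d): fails — Rwy but not Ryy.
Valid on: (a).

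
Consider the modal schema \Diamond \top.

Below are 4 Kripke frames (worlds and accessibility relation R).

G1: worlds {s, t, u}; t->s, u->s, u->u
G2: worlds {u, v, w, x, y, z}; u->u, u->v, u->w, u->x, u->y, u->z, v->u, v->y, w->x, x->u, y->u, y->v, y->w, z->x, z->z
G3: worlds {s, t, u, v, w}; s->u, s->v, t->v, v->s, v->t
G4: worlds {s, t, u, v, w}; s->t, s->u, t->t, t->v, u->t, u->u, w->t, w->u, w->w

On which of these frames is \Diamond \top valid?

G2

Frame correspondent (Sahlqvist): \forall x \exists y Rxy — i.e. seriality.
G1: fails — world s has no successor.
G2: condition met.
G3: fails — world u has no successor.
G4: fails — world v has no successor.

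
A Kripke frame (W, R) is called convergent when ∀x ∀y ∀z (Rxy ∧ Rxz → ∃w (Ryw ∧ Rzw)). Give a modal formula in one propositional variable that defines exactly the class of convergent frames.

◇□ψ → □◇ψ

This is convergence; the standard corresponding axiom is .2: ◇□ψ → □◇ψ.
Suppose ◇□ψ→□◇ψ is valid. Take Rxy, Rxz and set V(ψ)={w : Ryw}. Then □ψ at y so ◇□ψ at x, so □◇ψ at x, so ◇ψ at z, giving w with Rzw and Ryw.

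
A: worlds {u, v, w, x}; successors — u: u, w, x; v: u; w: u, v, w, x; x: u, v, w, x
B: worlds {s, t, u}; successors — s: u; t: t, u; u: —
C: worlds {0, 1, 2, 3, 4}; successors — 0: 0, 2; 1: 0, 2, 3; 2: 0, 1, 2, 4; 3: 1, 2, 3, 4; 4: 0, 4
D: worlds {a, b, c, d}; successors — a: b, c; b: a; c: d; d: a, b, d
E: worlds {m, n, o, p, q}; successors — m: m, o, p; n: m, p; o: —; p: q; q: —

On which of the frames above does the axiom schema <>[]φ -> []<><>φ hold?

This is the axiom for a generalized confluence (Geach) condition; its first-order frame correspondent is forall x forall y forall z ((xRy & xRz) -> exists w (yRw & z R^2 w)).
A: ✓.
B: fails — sRu, sRu but no w with uRw and uR²w.
C: ✓.
D: fails — aRb, aRb but no w with bRw and bR²w.
E: fails — mRm, mRo but no w with mRw and oR²w.
Valid on: A, C.

A, C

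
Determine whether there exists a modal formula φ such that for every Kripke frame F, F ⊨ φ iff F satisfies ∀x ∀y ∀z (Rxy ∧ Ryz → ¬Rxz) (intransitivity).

No

Modal frame validity is preserved under surjective bounded morphisms.
The 5-cycle (worlds a,b,c,d,e with a→b→c→d→e→a) is intransitive. Mapping every world to a single reflexive point • is a surjective bounded morphism; the reflexive point is not intransitive (R••∧R•• but R••).
Hence intransitivity is not modally definable.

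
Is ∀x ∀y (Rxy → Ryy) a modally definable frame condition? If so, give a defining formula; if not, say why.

Yes, by □(□p → p)

Yes: it is shift-reflexivity, defined by the T□ schema □(□p → p).
Suppose □(□p→p) is valid. Take Rxy and set V(p)={w : Ryw}. Then at y, □p holds; since □(□p→p) at x, □p→p at y, so p at y, i.e. Ryy.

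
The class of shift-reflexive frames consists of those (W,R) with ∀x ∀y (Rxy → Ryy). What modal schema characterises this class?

□(□ψ → ψ)

A defining formula is □(□ψ → ψ) (the T□ axiom).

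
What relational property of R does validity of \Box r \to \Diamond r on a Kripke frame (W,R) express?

Seriality

Suppose □r→◇r is valid. At any x set V(r)=W. Then □r at x, so ◇r at x, so x has a successor.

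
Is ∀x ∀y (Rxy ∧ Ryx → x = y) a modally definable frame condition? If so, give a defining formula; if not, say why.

Modal frame validity is preserved under surjective bounded morphisms.
The 6-cycle (worlds s,t,u,v,w,x with s→t→u→v→w→x→s) is antisymmetric. Sending even-indexed worlds to s and odd-indexed worlds to t is a surjective bounded morphism onto the two-world frame with s↔t, which is not antisymmetric.
So no modal formula (or set of formulas) defines exactly the antisymmetric frames.

Not modally definable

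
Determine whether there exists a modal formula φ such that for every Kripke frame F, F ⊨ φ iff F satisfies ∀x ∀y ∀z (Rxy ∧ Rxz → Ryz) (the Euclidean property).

The condition is the Euclidean property. A defining modal formula is ◇q → □◇q.
Suppose ◇q→□◇q is valid. Take Rxy, Rxz and set V(q)={y}. Then ◇q at x, so □◇q at x, so ◇q at z, so some w with Rzw has q; w=y, i.e. Rzy. By symmetry of the argument, Ryz.

Yes — defined by ◇q → □◇q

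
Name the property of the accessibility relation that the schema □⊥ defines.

emptiness of R: ∀x ∀y ¬Rxy

□⊥ is valid iff no world has any successor (otherwise □⊥ fails at any world with one).
Conversely, on a frame with emptiness of R the schema holds at every world under every valuation.
So the correspondent is emptiness of R.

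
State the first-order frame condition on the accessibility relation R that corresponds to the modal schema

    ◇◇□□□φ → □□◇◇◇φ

This is a Sahlqvist (Geach-type) schema ◇^2□^3φ → □^2◇^3φ.
Minimal-valuation argument: fix x; take any y with xR^2y and any z with xR^2z. Set V(φ) to the set of worlds R-reachable from y in exactly 3 steps. Then □^3φ holds at y, so the antecedent holds at x; validity forces ◇^3φ at z, giving a w with zR^3w and yR^3w.
First-order correspondent: ∀x ∀y ∀z ((xR²y ∧ xR²z) → ∃w (yR³w ∧ zR³w)).

∀x ∀y ∀z ((xR²y ∧ xR²z) → ∃w (yR³w ∧ zR³w))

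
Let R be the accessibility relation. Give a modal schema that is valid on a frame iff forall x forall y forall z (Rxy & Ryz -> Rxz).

This is transitivity; the standard corresponding axiom is 4: □p → □□p.
Suppose □p→□□p is valid. Take Rxy, Ryz and set V(p)={w : Rxw}. Then □p at x, so □□p at x, so □p at y, so p at z, i.e. Rxz.

□p → □□p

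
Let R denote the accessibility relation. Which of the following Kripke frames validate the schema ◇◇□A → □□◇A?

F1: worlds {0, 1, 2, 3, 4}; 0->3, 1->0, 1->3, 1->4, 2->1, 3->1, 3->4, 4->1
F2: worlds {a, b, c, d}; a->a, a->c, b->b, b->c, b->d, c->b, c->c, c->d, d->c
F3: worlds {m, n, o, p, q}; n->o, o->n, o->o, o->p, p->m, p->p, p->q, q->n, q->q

Frame correspondent (Sahlqvist): ∀x ∀y ∀z ((xR²y ∧ xR²z) → ∃w (yRw ∧ zRw)) — i.e. a generalized confluence (Geach) condition.
F1: fails — 0R²1, 0R²4 but no w with 1Rw and 4Rw.
F2: holds.
F3: fails — nR²n, nR²p but no w with nRw and pRw.

F2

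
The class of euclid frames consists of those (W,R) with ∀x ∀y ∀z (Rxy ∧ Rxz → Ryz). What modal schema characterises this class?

A defining formula is ◇s → □◇s (the 5 axiom).
Suppose ◇s→□◇s is valid. Take Rxy, Rxz and set V(s)={y}. Then ◇s at x, so □◇s at x, so ◇s at z, so some w with Rzw has s; w=y, i.e. Rzy. By symmetry of the argument, Ryz.

◇s → □◇s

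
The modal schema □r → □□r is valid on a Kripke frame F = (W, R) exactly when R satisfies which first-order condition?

transitivity

Suppose □r→□□r is valid. Take Rxy, Ryz and set V(r)={w : Rxw}. Then □r at x, so □□r at x, so □r at y, so r at z, i.e. Rxz.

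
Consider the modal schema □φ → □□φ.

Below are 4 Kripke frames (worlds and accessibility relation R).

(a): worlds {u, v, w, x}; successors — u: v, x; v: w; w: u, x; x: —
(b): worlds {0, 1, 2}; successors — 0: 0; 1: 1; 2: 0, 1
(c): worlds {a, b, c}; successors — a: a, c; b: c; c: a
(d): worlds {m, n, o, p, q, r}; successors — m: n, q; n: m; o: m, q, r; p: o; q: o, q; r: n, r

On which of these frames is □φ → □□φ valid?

(b)

This is the axiom for transitivity; its first-order frame correspondent is ∀x ∀y ∀z (Rxy ∧ Ryz → Rxz).
(a): fails — Ruv and Rvw but not Ruw.
(b): condition met.
(c): fails — Rca and Rac but not Rcc.
(d): fails — Rom and Rmn but not Ron.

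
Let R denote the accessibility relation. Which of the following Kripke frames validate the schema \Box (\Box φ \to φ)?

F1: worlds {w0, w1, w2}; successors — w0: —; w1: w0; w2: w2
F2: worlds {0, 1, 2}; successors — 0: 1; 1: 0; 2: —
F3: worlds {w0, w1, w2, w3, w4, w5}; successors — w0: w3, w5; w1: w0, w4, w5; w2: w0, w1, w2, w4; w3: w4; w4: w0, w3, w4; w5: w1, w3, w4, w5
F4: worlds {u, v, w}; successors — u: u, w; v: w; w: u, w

This is the axiom for shift-reflexivity; its first-order frame correspondent is \forall x \forall y (Rxy \to Ryy).
F1: fails — Rw1w0 but not Rw0w0.
F2: fails — R01 but not R11.
F3: fails — Rw1w0 but not Rw0w0.
F4: satisfies the condition.

F4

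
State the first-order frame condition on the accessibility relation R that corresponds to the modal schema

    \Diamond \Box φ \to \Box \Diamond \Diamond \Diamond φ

This is a Sahlqvist (Geach-type) schema ◇^1□^1φ → □^1◇^3φ.
Minimal-valuation argument: fix x; take any y with xR^1y and any z with xR^1z. Set V(φ) to the set of worlds R-reachable from y in exactly 1 step. Then □^1φ holds at y, so the antecedent holds at x; validity forces ◇^3φ at z, giving a w with zR^3w and yR^1w.
First-order correspondent: \forall x \forall y \forall z ((xRy \wedge xRz) \to \exists w (yRw \wedge z R^3 w)).

\forall x \forall y \forall z ((xRy \wedge xRz) \to \exists w (yRw \wedge z R^3 w))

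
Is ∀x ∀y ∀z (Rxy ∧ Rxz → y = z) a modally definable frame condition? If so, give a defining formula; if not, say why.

This is a Sahlqvist condition; the CD axiom ◇p → □p defines it.
Suppose ◇p→□p is valid. Take Rxy, Rxz and set V(p)={y}. Then ◇p at x, so □p at x, so p at z, i.e. z=y.

Yes — defined by ◇p → □p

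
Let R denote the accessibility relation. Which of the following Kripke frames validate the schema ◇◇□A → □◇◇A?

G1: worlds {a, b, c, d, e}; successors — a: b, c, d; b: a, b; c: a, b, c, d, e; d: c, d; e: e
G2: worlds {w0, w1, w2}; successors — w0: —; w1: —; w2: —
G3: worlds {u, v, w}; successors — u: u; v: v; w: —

This is the axiom for a generalized confluence (Geach) condition; its first-order frame correspondent is ∀x ∀y ∀z ((xR²y ∧ xRz) → ∃w (yRw ∧ zR²w)).
G1: fails — aR²e, aRb but no w with eRw and bR²w.
G2: ✓.
G3: ✓.

G2, G3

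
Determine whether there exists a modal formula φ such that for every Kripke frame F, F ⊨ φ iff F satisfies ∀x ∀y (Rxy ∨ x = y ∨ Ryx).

Not definable by any modal formula

Modal frame validity is preserved under disjoint unions.
Take 4 disjoint single-world reflexive frames: each is trivially connected, but their disjoint union has 4 worlds with no edge between distinct components, so it is not connected.
So the class is not modally definable.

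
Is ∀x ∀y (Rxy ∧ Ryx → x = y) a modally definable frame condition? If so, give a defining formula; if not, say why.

If a class were modally definable it would be closed under surjective bounded morphisms (Goldblatt–Thomason).
The 4-cycle (worlds w0,w1,w2,w3 with w0→w1→w2→w3→w0) is antisymmetric. Sending even-indexed worlds to a and odd-indexed worlds to b is a surjective bounded morphism onto the two-world frame with a↔b, which is not antisymmetric.
So no modal formula (or set of formulas) defines exactly the antisymmetric frames.

No — not modally definable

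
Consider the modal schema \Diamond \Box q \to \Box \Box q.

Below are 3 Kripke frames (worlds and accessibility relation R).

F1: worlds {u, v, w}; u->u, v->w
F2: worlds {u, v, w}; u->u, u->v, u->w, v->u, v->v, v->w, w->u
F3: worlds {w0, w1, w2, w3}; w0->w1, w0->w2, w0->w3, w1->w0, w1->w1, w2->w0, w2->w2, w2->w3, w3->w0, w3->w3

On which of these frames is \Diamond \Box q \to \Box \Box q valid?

F1

The schema corresponds to a generalized confluence (Geach) condition: \forall x \forall y \forall z ((xRy \wedge x R^2 z) \to \exists w (yRw \wedge z = w)).
F1: ✓.
F2: fails — uRw, uR²v but no t with wRt and v=t.
F3: fails — w0Rw1, w0R²w2 but no w with w1Rw and w2=w.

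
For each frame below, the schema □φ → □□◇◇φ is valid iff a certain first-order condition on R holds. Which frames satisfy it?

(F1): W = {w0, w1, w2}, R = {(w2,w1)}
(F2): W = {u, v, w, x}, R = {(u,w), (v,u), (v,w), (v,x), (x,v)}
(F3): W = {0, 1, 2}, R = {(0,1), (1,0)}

(F1)

Frame correspondent (Sahlqvist): ∀x ∀z (xR²z → ∃w (xRw ∧ zR²w)) — i.e. a generalized confluence (Geach) condition.
(F1): satisfies the condition.
(F2): fails — vR²w but no t with vRt and wR²t.
(F3): fails — 0R²0 but no w with 0Rw and 0R²w.
Valid on: (F1).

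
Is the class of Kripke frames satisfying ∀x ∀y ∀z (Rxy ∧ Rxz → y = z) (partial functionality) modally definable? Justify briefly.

Yes: it is partial functionality, defined by the CD schema ◇r → □r.
Suppose ◇r→□r is valid. Take Rxy, Rxz and set V(r)={y}. Then ◇r at x, so □r at x, so r at z, i.e. z=y.

Yes — defined by ◇r → □r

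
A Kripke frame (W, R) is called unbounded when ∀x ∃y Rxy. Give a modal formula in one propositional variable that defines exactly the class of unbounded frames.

□r → ◇r

The condition is seriality. The D schema □r → ◇r defines it.
Suppose □r→◇r is valid. At any x set V(r)=W. Then □r at x, so ◇r at x, so x has a successor.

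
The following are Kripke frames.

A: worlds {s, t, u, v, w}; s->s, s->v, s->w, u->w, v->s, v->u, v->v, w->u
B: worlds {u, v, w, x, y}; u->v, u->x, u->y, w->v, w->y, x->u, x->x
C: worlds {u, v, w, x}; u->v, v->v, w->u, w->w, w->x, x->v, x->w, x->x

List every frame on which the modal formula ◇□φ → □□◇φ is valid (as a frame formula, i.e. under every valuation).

The schema corresponds to a generalized confluence (Geach) condition: ∀x ∀y ∀z ((xRy ∧ xR²z) → ∃w (yRw ∧ zRw)).
A: fails — sRs, sR²w but no w* with sRw* and wRw*.
B: fails — uRv, uR²u but no t with vRt and uRt.
C: fails — wRu, wR²w but no t with uRt and wRt.
Valid on no frame.

none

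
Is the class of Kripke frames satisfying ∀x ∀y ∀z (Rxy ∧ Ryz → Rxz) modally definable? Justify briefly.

Yes — defined by □p → □□p

Yes: it is transitivity, defined by the 4 schema □p → □□p.
Suppose □p→□□p is valid. Take Rxy, Ryz and set V(p)={w : Rxw}. Then □p at x, so □□p at x, so □p at y, so p at z, i.e. Rxz.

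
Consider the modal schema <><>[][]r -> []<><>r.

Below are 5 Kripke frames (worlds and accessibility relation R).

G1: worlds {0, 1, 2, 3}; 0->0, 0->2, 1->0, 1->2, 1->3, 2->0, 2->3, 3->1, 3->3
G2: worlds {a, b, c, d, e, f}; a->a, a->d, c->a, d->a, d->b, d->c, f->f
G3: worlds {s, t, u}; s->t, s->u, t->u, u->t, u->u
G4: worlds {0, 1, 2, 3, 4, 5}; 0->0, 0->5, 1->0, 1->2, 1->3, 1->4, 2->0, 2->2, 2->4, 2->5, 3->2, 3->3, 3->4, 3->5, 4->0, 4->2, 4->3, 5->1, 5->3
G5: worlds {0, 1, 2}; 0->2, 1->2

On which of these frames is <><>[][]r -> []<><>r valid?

G1, G3, G4, G5

The schema corresponds to a generalized confluence (Geach) condition: forall x forall y forall z ((x R^2 y & xRz) -> exists w (y R^2 w & z R^2 w)).
G1: ✓.
G2: fails — aR²b, aRa but no w with bR²w and aR²w.
G3: ✓.
G4: ✓.
G5: ✓.
Valid on: G1, G3, G4, G5.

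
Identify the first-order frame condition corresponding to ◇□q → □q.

Replacing q by ¬q and contraposing gives the equivalent schema ◇q → □◇q.
Suppose ◇q→□◇q is valid. Take Rxy, Rxz and set V(q)={y}. Then ◇q at x, so □◇q at x, so ◇q at z, so some w with Rzw has q; w=y, i.e. Rzy. By symmetry of the argument, Ryz.
Conversely, on a frame with the Euclidean property the schema holds at every world under every valuation.
So the correspondent is the Euclidean property.

the Euclidean property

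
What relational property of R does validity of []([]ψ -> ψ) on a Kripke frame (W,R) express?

Suppose □(□ψ→ψ) is valid. Take Rxy and set V(ψ)={w : Ryw}. Then at y, □ψ holds; since □(□ψ→ψ) at x, □ψ→ψ at y, so ψ at y, i.e. Ryy.
Conversely, on a frame with shift-reflexivity the schema holds at every world under every valuation.
Frame condition: forall x forall y (Rxy -> Ryy).

shift-reflexivity: forall x forall y (Rxy -> Ryy)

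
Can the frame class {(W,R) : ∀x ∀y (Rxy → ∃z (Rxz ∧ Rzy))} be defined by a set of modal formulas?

Yes — defined by □□q → □q

This is a Sahlqvist condition; the C4 axiom □□q → □q defines it.
Suppose □□q→□q is valid. Take Rxy and set V(q)={w : xR²w}. Then □□q at x, so □q at x, so q at y, i.e. ∃z(Rxz∧Rzy).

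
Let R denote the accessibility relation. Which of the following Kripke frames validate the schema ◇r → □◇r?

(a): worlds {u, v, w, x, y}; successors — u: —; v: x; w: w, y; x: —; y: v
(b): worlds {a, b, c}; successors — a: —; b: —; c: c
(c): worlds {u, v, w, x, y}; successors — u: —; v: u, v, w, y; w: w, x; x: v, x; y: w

(b)

Frame correspondent (Sahlqvist): ∀x ∀y ∀z (Rxy ∧ Rxz → Ryz) — i.e. the Euclidean property.
(a): fails — Rvx and Rvx but not Rxx.
(b): satisfies the condition.
(c): fails — Rvw and Rvv but not Rwv.
Valid on: (b).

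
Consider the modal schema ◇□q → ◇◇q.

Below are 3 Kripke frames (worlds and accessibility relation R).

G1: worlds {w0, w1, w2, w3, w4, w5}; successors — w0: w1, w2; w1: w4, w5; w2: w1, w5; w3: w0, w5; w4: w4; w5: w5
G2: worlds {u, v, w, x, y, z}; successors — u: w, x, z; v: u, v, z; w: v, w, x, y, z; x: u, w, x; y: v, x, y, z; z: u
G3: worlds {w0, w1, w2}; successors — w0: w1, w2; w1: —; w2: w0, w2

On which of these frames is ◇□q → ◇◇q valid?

This is the axiom for a generalized confluence (Geach) condition; its first-order frame correspondent is ∀x ∀y (xRy → ∃w (yRw ∧ xR²w)).
G1: condition met.
G2: condition met.
G3: fails — w0Rw1 but no w with w1Rw and w0R²w.

G1, G2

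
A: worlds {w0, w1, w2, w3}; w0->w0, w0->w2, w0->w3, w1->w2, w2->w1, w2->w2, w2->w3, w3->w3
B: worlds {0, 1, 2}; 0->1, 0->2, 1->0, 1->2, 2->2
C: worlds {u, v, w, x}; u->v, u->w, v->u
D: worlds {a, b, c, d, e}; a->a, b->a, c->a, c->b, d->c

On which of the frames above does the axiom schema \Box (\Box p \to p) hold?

This is the axiom for shift-reflexivity; its first-order frame correspondent is \forall x \forall y (Rxy \to Ryy).
A: fails — Rw2w1 but not Rw1w1.
B: fails — R10 but not R00.
C: fails — Ruv but not Rvv.
D: fails — Rdc but not Rcc.

none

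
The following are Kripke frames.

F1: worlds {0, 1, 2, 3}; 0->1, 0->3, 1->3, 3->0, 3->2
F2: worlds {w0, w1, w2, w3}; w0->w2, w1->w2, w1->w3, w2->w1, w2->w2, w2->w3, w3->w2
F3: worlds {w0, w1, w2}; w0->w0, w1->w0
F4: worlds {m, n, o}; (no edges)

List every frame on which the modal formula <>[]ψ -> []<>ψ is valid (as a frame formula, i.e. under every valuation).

This is the axiom for convergence; its first-order frame correspondent is forall x forall y forall z (Rxy & Rxz -> exists w (Ryw & Rzw)).
F1: fails — R01 and R03 but 1 and 3 have no common successor.
F2: satisfies the condition.
F3: satisfies the condition.
F4: satisfies the condition.

F2, F3, F4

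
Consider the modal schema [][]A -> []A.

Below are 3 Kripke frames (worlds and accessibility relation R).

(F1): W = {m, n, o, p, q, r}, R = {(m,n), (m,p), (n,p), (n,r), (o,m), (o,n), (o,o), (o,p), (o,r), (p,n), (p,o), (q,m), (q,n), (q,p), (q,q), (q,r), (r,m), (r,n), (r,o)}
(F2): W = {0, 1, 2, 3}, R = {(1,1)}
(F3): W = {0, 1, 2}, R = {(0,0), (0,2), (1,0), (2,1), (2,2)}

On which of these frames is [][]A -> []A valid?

(F2), (F3)

Frame correspondent (Sahlqvist): forall x forall y (Rxy -> exists z (Rxz & Rzy)) — i.e. density.
(F1): fails — Rnp but no z with Rnz and Rzp.
(F2): holds.
(F3): holds.
Valid on: (F2), (F3).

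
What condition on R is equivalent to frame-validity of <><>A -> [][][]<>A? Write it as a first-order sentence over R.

forall x forall y forall z ((x R^2 y & x R^3 z) -> exists w (y = w & zRw))

This is a Sahlqvist (Geach-type) schema ◇^2□^0A → □^3◇^1A.
First-order correspondent: forall x forall y forall z ((x R^2 y & x R^3 z) -> exists w (y = w & zRw)).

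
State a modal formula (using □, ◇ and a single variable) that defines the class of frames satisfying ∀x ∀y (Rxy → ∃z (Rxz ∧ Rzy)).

□□ψ → □ψ

This is density; the standard corresponding axiom is C4: □□ψ → □ψ.
Suppose □□ψ→□ψ is valid. Take Rxy and set V(ψ)={w : xR²w}. Then □□ψ at x, so □ψ at x, so ψ at y, i.e. ∃z(Rxz∧Rzy).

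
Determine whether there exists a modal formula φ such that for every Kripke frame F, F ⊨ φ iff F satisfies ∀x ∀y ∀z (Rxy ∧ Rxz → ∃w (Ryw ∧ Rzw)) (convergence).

Definable; ◇□p → □◇p defines it

This is a Sahlqvist condition; the .2 axiom ◇□p → □◇p defines it.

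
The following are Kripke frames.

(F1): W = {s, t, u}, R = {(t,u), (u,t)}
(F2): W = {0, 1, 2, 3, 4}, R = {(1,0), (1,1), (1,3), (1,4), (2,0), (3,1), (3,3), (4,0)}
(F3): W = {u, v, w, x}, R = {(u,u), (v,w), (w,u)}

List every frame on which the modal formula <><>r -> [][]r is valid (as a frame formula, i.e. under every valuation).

(F1), (F3)

The schema corresponds to a generalized confluence (Geach) condition: forall x forall y forall z ((x R^2 y & x R^2 z) -> exists w (y = w & z = w)).
(F1): ✓.
(F2): fails — 1R²0, 1R²1 but 0 ≠ 1.
(F3): ✓.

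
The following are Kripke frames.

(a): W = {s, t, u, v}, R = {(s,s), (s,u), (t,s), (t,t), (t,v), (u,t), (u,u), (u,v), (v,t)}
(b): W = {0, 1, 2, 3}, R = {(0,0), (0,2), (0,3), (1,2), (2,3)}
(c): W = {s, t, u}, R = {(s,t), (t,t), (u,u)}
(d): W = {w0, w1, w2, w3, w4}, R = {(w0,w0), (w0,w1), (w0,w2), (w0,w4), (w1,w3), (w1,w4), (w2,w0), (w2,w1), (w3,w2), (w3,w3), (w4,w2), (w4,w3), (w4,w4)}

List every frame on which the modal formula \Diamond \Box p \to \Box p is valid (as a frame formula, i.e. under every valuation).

This is the axiom for the Euclidean property; its first-order frame correspondent is \forall x \forall y \forall z (Rxy \wedge Rxz \to Ryz).
(a): fails — Rsu and Rss but not Rus.
(b): fails — R02 and R00 but not R20.
(c): ✓.
(d): fails — Rw0w4 and Rw0w1 but not Rw4w1.
Valid on: (c).

(c)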